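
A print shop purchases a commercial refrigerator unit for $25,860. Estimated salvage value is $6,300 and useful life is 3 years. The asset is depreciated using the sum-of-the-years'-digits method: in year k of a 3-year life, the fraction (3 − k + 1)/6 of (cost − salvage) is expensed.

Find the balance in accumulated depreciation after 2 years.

$16,300

Depreciable base = $25,860 − $6,300 = $19,560.
Sum of the years' digits = 3+2+1 = 6.
Year 1: $19,560 × 3/6 = $9,780. Book value $16,080.
Year 2: $19,560 × 2/6 = $6,520. Book value $9,560.
Accumulated through year 2 = $25,860 − $9,560 = $16,300.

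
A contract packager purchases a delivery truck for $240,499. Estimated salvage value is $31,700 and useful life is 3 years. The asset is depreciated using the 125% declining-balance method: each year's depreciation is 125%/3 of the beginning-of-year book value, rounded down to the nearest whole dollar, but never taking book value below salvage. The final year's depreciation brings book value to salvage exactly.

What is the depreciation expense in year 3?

$50,137

Depreciable base = $240,499 − $31,700 = $208,799.
Year 1: ⌊$240,499 × 125%/3⌋ = $100,207. Book value $140,292.
Year 2: ⌊$140,292 × 125%/3⌋ = $58,455. Book value $81,837.
Year 3 (final): $81,837 − $31,700 = $50,137. Book value $31,700.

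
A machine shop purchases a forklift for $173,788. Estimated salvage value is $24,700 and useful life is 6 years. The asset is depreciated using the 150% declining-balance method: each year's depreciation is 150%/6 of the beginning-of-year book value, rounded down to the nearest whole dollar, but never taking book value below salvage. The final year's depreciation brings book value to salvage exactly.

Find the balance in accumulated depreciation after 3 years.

$100,471

Depreciable base = $173,788 − $24,700 = $149,088.
Year 1: ⌊$173,788 × 150%/6⌋ = $43,447. Book value $130,341.
Year 2: ⌊$130,341 × 150%/6⌋ = $32,585. Book value $97,756.
Year 3: ⌊$97,756 × 150%/6⌋ = $24,439. Book value $73,317.
Accumulated through year 3 = $173,788 − $73,317 = $100,471.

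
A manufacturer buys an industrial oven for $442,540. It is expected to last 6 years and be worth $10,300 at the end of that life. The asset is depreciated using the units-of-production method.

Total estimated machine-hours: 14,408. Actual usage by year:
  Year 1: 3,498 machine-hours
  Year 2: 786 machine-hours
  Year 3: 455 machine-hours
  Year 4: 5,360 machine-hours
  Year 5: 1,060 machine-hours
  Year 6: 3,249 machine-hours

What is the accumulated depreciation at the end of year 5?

Depreciable base = $442,540 − $10,300 = $432,240.
Rate = $432,240 / 14,408 machine-hours = $30 per machine-hour.
Year 1: 3,498 × $30 = $104,940. Book value $337,600.
Year 2: 786 × $30 = $23,580. Book value $314,020.
Year 3: 455 × $30 = $13,650. Book value $300,370.
Year 4: 5,360 × $30 = $160,800. Book value $139,570.
Year 5: 1,060 × $30 = $31,800. Book value $107,770.
Accumulated through year 5 = $442,540 − $107,770 = $334,770.

$334,770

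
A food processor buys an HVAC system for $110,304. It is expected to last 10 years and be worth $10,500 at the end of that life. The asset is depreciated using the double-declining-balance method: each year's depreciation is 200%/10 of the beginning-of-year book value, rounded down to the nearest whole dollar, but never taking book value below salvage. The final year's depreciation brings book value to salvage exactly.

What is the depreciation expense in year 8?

Depreciable base = $110,304 − $10,500 = $99,804.
Year 1: ⌊$110,304 × 200%/10⌋ = $22,060. Book value $88,244.
Year 2: ⌊$88,244 × 200%/10⌋ = $17,648. Book value $70,596.
Year 3: ⌊$70,596 × 200%/10⌋ = $14,119. Book value $56,477.
Year 4: ⌊$56,477 × 200%/10⌋ = $11,295. Book value $45,182.
Year 5: ⌊$45,182 × 200%/10⌋ = $9,036. Book value $36,146.
Year 6: ⌊$36,146 × 200%/10⌋ = $7,229. Book value $28,917.
Year 7: ⌊$28,917 × 200%/10⌋ = $5,783. Book value $23,134.
Year 8: ⌊$23,134 × 200%/10⌋ = $4,626. Book value $18,508.

$4,626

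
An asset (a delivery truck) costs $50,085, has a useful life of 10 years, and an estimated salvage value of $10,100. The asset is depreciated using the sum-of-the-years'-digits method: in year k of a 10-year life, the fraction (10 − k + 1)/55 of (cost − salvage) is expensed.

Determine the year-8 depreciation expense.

$2,181

Depreciable base = $50,085 − $10,100 = $39,985.
Sum of the years' digits = 10+9+8+7+6+5+4+3+2+1 = 55.
Year 1: $39,985 × 10/55 = $7,270. Book value $42,815.
Year 2: $39,985 × 9/55 = $6,543. Book value $36,272.
Year 3: $39,985 × 8/55 = $5,816. Book value $30,456.
Year 4: $39,985 × 7/55 = $5,089. Book value $25,367.
Year 5: $39,985 × 6/55 = $4,362. Book value $21,005.
Year 6: $39,985 × 5/55 = $3,635. Book value $17,370.
Year 7: $39,985 × 4/55 = $2,908. Book value $14,462.
Year 8: $39,985 × 3/55 = $2,181. Book value $12,281.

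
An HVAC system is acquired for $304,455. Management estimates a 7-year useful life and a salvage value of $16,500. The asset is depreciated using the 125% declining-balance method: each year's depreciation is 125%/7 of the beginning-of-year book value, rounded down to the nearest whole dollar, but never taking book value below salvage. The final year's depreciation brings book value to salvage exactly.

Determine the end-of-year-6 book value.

$93,530

Depreciable base = $304,455 − $16,500 = $287,955.
Year 1: ⌊$304,455 × 125%/7⌋ = $54,366. Book value $250,089.
Year 2: ⌊$250,089 × 125%/7⌋ = $44,658. Book value $205,431.
Year 3: ⌊$205,431 × 125%/7⌋ = $36,684. Book value $168,747.
Year 4: ⌊$168,747 × 125%/7⌋ = $30,133. Book value $138,614.
Year 5: ⌊$138,614 × 125%/7⌋ = $24,752. Book value $113,862.
Year 6: ⌊$113,862 × 125%/7⌋ = $20,332. Book value $93,530.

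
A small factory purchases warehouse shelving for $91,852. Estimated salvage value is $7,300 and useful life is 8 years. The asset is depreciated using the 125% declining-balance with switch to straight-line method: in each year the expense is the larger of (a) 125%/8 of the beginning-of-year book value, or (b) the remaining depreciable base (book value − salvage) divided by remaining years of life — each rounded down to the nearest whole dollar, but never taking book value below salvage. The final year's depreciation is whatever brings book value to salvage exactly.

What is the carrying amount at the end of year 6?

Depreciable base = $91,852 − $7,300 = $84,552.
Year 1: DB = ⌊$91,852 × 125%/8⌋ = $14,351; SL = ⌊$84,552/8⌋ = $10,569 → take DB $14,351. Book value $77,501.
Year 2: DB = ⌊$77,501 × 125%/8⌋ = $12,109; SL = ⌊$70,201/7⌋ = $10,028 → take DB $12,109. Book value $65,392.
Year 3: DB = ⌊$65,392 × 125%/8⌋ = $10,217; SL = ⌊$58,092/6⌋ = $9,682 → take DB $10,217. Book value $55,175.
Year 4: DB = ⌊$55,175 × 125%/8⌋ = $8,621; SL = ⌊$47,875/5⌋ = $9,575 → take SL $9,575. Book value $45,600.
Year 5: DB = ⌊$45,600 × 125%/8⌋ = $7,125; SL = ⌊$38,300/4⌋ = $9,575 → take SL $9,575. Book value $36,025.
Year 6: DB = ⌊$36,025 × 125%/8⌋ = $5,628; SL = ⌊$28,725/3⌋ = $9,575 → take SL $9,575. Book value $26,450.

$26,450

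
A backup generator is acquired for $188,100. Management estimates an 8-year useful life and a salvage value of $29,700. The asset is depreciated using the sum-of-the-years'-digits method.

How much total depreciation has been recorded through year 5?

$132,000

Depreciable base = $188,100 − $29,700 = $158,400.
Sum of the years' digits = 8+7+6+5+4+3+2+1 = 36.
Year 1: $158,400 × 8/36 = $35,200. Book value $152,900.
Year 2: $158,400 × 7/36 = $30,800. Book value $122,100.
Year 3: $158,400 × 6/36 = $26,400. Book value $95,700.
Year 4: $158,400 × 5/36 = $22,000. Book value $73,700.
Year 5: $158,400 × 4/36 = $17,600. Book value $56,100.
Accumulated through year 5 = $188,100 − $56,100 = $132,000.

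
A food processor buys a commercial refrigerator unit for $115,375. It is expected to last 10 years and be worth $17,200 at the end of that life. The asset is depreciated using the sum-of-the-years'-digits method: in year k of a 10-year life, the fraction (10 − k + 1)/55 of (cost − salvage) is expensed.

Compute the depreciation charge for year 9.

Depreciable base = $115,375 − $17,200 = $98,175.
Sum of the years' digits = 10+9+8+7+6+5+4+3+2+1 = 55.
Year 1: $98,175 × 10/55 = $17,850. Book value $97,525.
Year 2: $98,175 × 9/55 = $16,065. Book value $81,460.
Year 3: $98,175 × 8/55 = $14,280. Book value $67,180.
Year 4: $98,175 × 7/55 = $12,495. Book value $54,685.
Year 5: $98,175 × 6/55 = $10,710. Book value $43,975.
Year 6: $98,175 × 5/55 = $8,925. Book value $35,050.
Year 7: $98,175 × 4/55 = $7,140. Book value $27,910.
Year 8: $98,175 × 3/55 = $5,355. Book value $22,555.
Year 9: $98,175 × 2/55 = $3,570. Book value $18,985.

$3,570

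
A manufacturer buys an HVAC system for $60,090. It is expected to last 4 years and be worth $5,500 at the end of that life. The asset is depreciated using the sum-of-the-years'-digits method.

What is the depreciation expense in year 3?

$10,918

Depreciable base = $60,090 − $5,500 = $54,590.
Sum of the years' digits = 4+3+2+1 = 10.
Year 1: $54,590 × 4/10 = $21,836. Book value $38,254.
Year 2: $54,590 × 3/10 = $16,377. Book value $21,877.
Year 3: $54,590 × 2/10 = $10,918. Book value $10,959.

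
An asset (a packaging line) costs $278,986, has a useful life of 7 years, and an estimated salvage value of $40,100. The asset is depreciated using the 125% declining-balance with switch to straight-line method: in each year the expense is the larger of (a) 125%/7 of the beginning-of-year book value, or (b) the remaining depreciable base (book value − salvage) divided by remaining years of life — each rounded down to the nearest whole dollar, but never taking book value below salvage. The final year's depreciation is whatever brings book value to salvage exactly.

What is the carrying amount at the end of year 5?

$97,366

Depreciable base = $278,986 − $40,100 = $238,886.
Year 1: DB = ⌊$278,986 × 125%/7⌋ = $49,818; SL = ⌊$238,886/7⌋ = $34,126 → take DB $49,818. Book value $229,168.
Year 2: DB = ⌊$229,168 × 125%/7⌋ = $40,922; SL = ⌊$189,068/6⌋ = $31,511 → take DB $40,922. Book value $188,246.
Year 3: DB = ⌊$188,246 × 125%/7⌋ = $33,615; SL = ⌊$148,146/5⌋ = $29,629 → take DB $33,615. Book value $154,631.
Year 4: DB = ⌊$154,631 × 125%/7⌋ = $27,612; SL = ⌊$114,531/4⌋ = $28,632 → take SL $28,632. Book value $125,999.
Year 5: DB = ⌊$125,999 × 125%/7⌋ = $22,499; SL = ⌊$85,899/3⌋ = $28,633 → take SL $28,633. Book value $97,366.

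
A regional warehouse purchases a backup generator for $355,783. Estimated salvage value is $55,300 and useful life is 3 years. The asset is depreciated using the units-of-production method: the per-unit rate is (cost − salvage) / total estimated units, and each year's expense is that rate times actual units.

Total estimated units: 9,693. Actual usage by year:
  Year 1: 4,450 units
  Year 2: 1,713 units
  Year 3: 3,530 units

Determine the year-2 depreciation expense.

Depreciable base = $355,783 − $55,300 = $300,483.
Rate = $300,483 / 9,693 units = $31 per unit.
Year 1: 4,450 × $31 = $137,950. Book value $217,833.
Year 2: 1,713 × $31 = $53,103. Book value $164,730.

$53,103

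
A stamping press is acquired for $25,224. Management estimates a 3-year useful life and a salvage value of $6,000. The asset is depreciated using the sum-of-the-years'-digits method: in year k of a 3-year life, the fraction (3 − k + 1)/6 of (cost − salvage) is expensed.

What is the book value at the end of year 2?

Depreciable base = $25,224 − $6,000 = $19,224.
Sum of the years' digits = 3+2+1 = 6.
Year 1: $19,224 × 3/6 = $9,612. Book value $15,612.
Year 2: $19,224 × 2/6 = $6,408. Book value $9,204.

$9,204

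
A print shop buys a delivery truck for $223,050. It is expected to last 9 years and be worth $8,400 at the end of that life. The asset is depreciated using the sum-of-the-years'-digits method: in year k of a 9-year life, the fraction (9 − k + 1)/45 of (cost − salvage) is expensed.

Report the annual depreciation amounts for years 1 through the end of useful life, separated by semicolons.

Depreciable base = $223,050 − $8,400 = $214,650.
Sum of the years' digits = 9+8+7+6+5+4+3+2+1 = 45.
Year 1: $214,650 × 9/45 = $42,930. Book value $180,120.
Year 2: $214,650 × 8/45 = $38,160. Book value $141,960.
Year 3: $214,650 × 7/45 = $33,390. Book value $108,570.
Year 4: $214,650 × 6/45 = $28,620. Book value $79,950.
Year 5: $214,650 × 5/45 = $23,850. Book value $56,100.
Year 6: $214,650 × 4/45 = $19,080. Book value $37,020.
Year 7: $214,650 × 3/45 = $14,310. Book value $22,710.
Year 8: $214,650 × 2/45 = $9,540. Book value $13,170.
Year 9: $214,650 × 1/45 = $4,770. Book value $8,400.

$42,930; $38,160; $33,390; $28,620; $23,850; $19,080; $14,310; $9,540; $4,770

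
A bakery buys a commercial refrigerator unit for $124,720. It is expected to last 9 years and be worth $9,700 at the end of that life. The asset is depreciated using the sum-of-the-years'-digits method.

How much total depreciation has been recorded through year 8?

Depreciable base = $124,720 − $9,700 = $115,020.
Sum of the years' digits = 9+8+7+6+5+4+3+2+1 = 45.
Year 1: $115,020 × 9/45 = $23,004. Book value $101,716.
Year 2: $115,020 × 8/45 = $20,448. Book value $81,268.
Year 3: $115,020 × 7/45 = $17,892. Book value $63,376.
Year 4: $115,020 × 6/45 = $15,336. Book value $48,040.
Year 5: $115,020 × 5/45 = $12,780. Book value $35,260.
Year 6: $115,020 × 4/45 = $10,224. Book value $25,036.
Year 7: $115,020 × 3/45 = $7,668. Book value $17,368.
Year 8: $115,020 × 2/45 = $5,112. Book value $12,256.
Accumulated through year 8 = $124,720 − $12,256 = $112,464.

$112,464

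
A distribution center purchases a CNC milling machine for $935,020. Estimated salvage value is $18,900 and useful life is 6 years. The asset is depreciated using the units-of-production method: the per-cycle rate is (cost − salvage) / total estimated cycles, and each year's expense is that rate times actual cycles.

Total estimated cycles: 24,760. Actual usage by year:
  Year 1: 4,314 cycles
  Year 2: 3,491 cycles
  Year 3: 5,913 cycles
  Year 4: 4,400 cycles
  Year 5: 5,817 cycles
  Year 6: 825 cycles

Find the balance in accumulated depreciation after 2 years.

$288,785

Depreciable base = $935,020 − $18,900 = $916,120.
Rate = $916,120 / 24,760 cycles = $37 per cycle.
Year 1: 4,314 × $37 = $159,618. Book value $775,402.
Year 2: 3,491 × $37 = $129,167. Book value $646,235.
Accumulated through year 2 = $935,020 − $646,235 = $288,785.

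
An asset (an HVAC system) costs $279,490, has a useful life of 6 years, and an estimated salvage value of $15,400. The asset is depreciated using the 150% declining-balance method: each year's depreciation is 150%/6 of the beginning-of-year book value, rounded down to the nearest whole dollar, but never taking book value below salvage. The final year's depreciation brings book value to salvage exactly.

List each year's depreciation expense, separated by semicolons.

$69,872; $52,404; $39,303; $29,477; $22,108; $50,926

Depreciable base = $279,490 − $15,400 = $264,090.
Year 1: ⌊$279,490 × 150%/6⌋ = $69,872. Book value $209,618.
Year 2: ⌊$209,618 × 150%/6⌋ = $52,404. Book value $157,214.
Year 3: ⌊$157,214 × 150%/6⌋ = $39,303. Book value $117,911.
Year 4: ⌊$117,911 × 150%/6⌋ = $29,477. Book value $88,434.
Year 5: ⌊$88,434 × 150%/6⌋ = $22,108. Book value $66,326.
Year 6 (final): $66,326 − $15,400 = $50,926. Book value $15,400.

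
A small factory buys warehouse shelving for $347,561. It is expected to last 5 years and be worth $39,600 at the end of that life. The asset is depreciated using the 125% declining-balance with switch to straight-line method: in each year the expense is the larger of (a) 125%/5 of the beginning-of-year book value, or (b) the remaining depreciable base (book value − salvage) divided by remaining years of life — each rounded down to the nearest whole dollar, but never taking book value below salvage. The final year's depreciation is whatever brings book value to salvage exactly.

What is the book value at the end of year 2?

$195,504

Depreciable base = $347,561 − $39,600 = $307,961.
Year 1: DB = ⌊$347,561 × 125%/5⌋ = $86,890; SL = ⌊$307,961/5⌋ = $61,592 → take DB $86,890. Book value $260,671.
Year 2: DB = ⌊$260,671 × 125%/5⌋ = $65,167; SL = ⌊$221,071/4⌋ = $55,267 → take DB $65,167. Book value $195,504.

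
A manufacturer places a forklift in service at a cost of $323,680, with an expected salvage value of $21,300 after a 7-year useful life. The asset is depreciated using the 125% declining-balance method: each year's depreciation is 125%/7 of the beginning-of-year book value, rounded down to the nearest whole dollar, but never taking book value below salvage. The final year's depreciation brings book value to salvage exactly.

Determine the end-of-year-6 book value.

$99,435

Depreciable base = $323,680 − $21,300 = $302,380.
Year 1: ⌊$323,680 × 125%/7⌋ = $57,800. Book value $265,880.
Year 2: ⌊$265,880 × 125%/7⌋ = $47,478. Book value $218,402.
Year 3: ⌊$218,402 × 125%/7⌋ = $39,000. Book value $179,402.
Year 4: ⌊$179,402 × 125%/7⌋ = $32,036. Book value $147,366.
Year 5: ⌊$147,366 × 125%/7⌋ = $26,315. Book value $121,051.
Year 6: ⌊$121,051 × 125%/7⌋ = $21,616. Book value $99,435.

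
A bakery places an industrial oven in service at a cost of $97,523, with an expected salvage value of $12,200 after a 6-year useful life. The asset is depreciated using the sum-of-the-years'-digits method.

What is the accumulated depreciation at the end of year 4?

Depreciable base = $97,523 − $12,200 = $85,323.
Sum of the years' digits = 6+5+4+3+2+1 = 21.
Year 1: $85,323 × 6/21 = $24,378. Book value $73,145.
Year 2: $85,323 × 5/21 = $20,315. Book value $52,830.
Year 3: $85,323 × 4/21 = $16,252. Book value $36,578.
Year 4: $85,323 × 3/21 = $12,189. Book value $24,389.
Accumulated through year 4 = $97,523 − $24,389 = $73,134.

$73,134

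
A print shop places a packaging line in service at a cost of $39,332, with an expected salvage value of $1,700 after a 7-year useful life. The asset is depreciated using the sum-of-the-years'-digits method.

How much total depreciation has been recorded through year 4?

$29,568

Depreciable base = $39,332 − $1,700 = $37,632.
Sum of the years' digits = 7+6+5+4+3+2+1 = 28.
Year 1: $37,632 × 7/28 = $9,408. Book value $29,924.
Year 2: $37,632 × 6/28 = $8,064. Book value $21,860.
Year 3: $37,632 × 5/28 = $6,720. Book value $15,140.
Year 4: $37,632 × 4/28 = $5,376. Book value $9,764.
Accumulated through year 4 = $39,332 − $9,764 = $29,568.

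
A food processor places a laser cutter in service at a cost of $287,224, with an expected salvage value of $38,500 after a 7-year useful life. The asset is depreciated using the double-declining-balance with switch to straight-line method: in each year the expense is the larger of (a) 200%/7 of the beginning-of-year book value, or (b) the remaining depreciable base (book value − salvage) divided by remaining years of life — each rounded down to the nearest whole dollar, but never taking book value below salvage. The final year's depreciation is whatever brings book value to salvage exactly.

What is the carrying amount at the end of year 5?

Depreciable base = $287,224 − $38,500 = $248,724.
Year 1: DB = ⌊$287,224 × 200%/7⌋ = $82,064; SL = ⌊$248,724/7⌋ = $35,532 → take DB $82,064. Book value $205,160.
Year 2: DB = ⌊$205,160 × 200%/7⌋ = $58,617; SL = ⌊$166,660/6⌋ = $27,776 → take DB $58,617. Book value $146,543.
Year 3: DB = ⌊$146,543 × 200%/7⌋ = $41,869; SL = ⌊$108,043/5⌋ = $21,608 → take DB $41,869. Book value $104,674.
Year 4: DB = ⌊$104,674 × 200%/7⌋ = $29,906; SL = ⌊$66,174/4⌋ = $16,543 → take DB $29,906. Book value $74,768.
Year 5: DB = ⌊$74,768 × 200%/7⌋ = $21,362; SL = ⌊$36,268/3⌋ = $12,089 → take DB $21,362. Book value $53,406.

$53,406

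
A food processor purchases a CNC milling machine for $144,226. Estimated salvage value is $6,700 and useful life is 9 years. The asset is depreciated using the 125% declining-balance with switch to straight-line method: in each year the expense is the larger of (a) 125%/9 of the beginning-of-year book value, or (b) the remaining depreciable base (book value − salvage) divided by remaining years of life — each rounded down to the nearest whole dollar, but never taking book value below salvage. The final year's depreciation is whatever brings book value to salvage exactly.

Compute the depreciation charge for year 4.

$14,232

Depreciable base = $144,226 − $6,700 = $137,526.
Year 1: DB = ⌊$144,226 × 125%/9⌋ = $20,031; SL = ⌊$137,526/9⌋ = $15,280 → take DB $20,031. Book value $124,195.
Year 2: DB = ⌊$124,195 × 125%/9⌋ = $17,249; SL = ⌊$117,495/8⌋ = $14,686 → take DB $17,249. Book value $106,946.
Year 3: DB = ⌊$106,946 × 125%/9⌋ = $14,853; SL = ⌊$100,246/7⌋ = $14,320 → take DB $14,853. Book value $92,093.
Year 4: DB = ⌊$92,093 × 125%/9⌋ = $12,790; SL = ⌊$85,393/6⌋ = $14,232 → take SL $14,232. Book value $77,861.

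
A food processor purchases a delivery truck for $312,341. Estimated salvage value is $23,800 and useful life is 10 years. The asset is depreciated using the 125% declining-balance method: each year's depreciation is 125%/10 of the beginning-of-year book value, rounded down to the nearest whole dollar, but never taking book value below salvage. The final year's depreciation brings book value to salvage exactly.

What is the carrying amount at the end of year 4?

$183,090

Depreciable base = $312,341 − $23,800 = $288,541.
Year 1: ⌊$312,341 × 125%/10⌋ = $39,042. Book value $273,299.
Year 2: ⌊$273,299 × 125%/10⌋ = $34,162. Book value $239,137.
Year 3: ⌊$239,137 × 125%/10⌋ = $29,892. Book value $209,245.
Year 4: ⌊$209,245 × 125%/10⌋ = $26,155. Book value $183,090.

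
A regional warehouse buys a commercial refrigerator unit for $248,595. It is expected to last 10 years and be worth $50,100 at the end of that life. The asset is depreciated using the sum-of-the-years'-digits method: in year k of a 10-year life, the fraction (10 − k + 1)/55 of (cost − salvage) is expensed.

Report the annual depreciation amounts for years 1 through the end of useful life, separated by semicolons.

Depreciable base = $248,595 − $50,100 = $198,495.
Sum of the years' digits = 10+9+8+7+6+5+4+3+2+1 = 55.
Year 1: $198,495 × 10/55 = $36,090. Book value $212,505.
Year 2: $198,495 × 9/55 = $32,481. Book value $180,024.
Year 3: $198,495 × 8/55 = $28,872. Book value $151,152.
Year 4: $198,495 × 7/55 = $25,263. Book value $125,889.
Year 5: $198,495 × 6/55 = $21,654. Book value $104,235.
Year 6: $198,495 × 5/55 = $18,045. Book value $86,190.
Year 7: $198,495 × 4/55 = $14,436. Book value $71,754.
Year 8: $198,495 × 3/55 = $10,827. Book value $60,927.
Year 9: $198,495 × 2/55 = $7,218. Book value $53,709.
Year 10: $198,495 × 1/55 = $3,609. Book value $50,100.

$36,090; $32,481; $28,872; $25,263; $21,654; $18,045; $14,436; $10,827; $7,218; $3,609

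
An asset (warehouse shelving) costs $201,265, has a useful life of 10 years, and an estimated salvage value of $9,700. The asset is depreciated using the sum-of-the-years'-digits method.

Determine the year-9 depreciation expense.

$6,966

Depreciable base = $201,265 − $9,700 = $191,565.
Sum of the years' digits = 10+9+8+7+6+5+4+3+2+1 = 55.
Year 1: $191,565 × 10/55 = $34,830. Book value $166,435.
Year 2: $191,565 × 9/55 = $31,347. Book value $135,088.
Year 3: $191,565 × 8/55 = $27,864. Book value $107,224.
Year 4: $191,565 × 7/55 = $24,381. Book value $82,843.
Year 5: $191,565 × 6/55 = $20,898. Book value $61,945.
Year 6: $191,565 × 5/55 = $17,415. Book value $44,530.
Year 7: $191,565 × 4/55 = $13,932. Book value $30,598.
Year 8: $191,565 × 3/55 = $10,449. Book value $20,149.
Year 9: $191,565 × 2/55 = $6,966. Book value $13,183.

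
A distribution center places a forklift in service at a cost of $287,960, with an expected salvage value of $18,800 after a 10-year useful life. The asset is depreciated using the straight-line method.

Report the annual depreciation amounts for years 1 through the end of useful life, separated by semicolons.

$26,916; $26,916; $26,916; $26,916; $26,916; $26,916; $26,916; $26,916; $26,916; $26,916

Depreciable base = $287,960 − $18,800 = $269,160.
Annual expense = $269,160 / 10 = $26,916.
End of year 1: book value $261,044.
End of year 2: book value $234,128.
End of year 3: book value $207,212.
End of year 4: book value $180,296.
End of year 5: book value $153,380.
End of year 6: book value $126,464.
End of year 7: book value $99,548.
End of year 8: book value $72,632.
End of year 9: book value $45,716.
End of year 10: book value $18,800.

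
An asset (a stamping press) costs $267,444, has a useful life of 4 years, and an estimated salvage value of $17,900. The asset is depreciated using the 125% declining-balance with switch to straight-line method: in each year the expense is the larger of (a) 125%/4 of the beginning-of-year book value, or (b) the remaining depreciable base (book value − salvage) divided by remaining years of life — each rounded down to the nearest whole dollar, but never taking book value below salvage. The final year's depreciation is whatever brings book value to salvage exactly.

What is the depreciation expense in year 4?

Depreciable base = $267,444 − $17,900 = $249,544.
Year 1: DB = ⌊$267,444 × 125%/4⌋ = $83,576; SL = ⌊$249,544/4⌋ = $62,386 → take DB $83,576. Book value $183,868.
Year 2: DB = ⌊$183,868 × 125%/4⌋ = $57,458; SL = ⌊$165,968/3⌋ = $55,322 → take DB $57,458. Book value $126,410.
Year 3: DB = ⌊$126,410 × 125%/4⌋ = $39,503; SL = ⌊$108,510/2⌋ = $54,255 → take SL $54,255. Book value $72,155.
Year 4 (final): $72,155 − $17,900 = $54,255. Book value $17,900.

$54,255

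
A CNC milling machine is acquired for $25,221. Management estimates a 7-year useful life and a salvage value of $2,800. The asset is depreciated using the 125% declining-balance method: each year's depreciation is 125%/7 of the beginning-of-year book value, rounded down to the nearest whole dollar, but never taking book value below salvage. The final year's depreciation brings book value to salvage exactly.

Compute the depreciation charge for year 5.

Depreciable base = $25,221 − $2,800 = $22,421.
Year 1: ⌊$25,221 × 125%/7⌋ = $4,503. Book value $20,718.
Year 2: ⌊$20,718 × 125%/7⌋ = $3,699. Book value $17,019.
Year 3: ⌊$17,019 × 125%/7⌋ = $3,039. Book value $13,980.
Year 4: ⌊$13,980 × 125%/7⌋ = $2,496. Book value $11,484.
Year 5: ⌊$11,484 × 125%/7⌋ = $2,050. Book value $9,434.

$2,050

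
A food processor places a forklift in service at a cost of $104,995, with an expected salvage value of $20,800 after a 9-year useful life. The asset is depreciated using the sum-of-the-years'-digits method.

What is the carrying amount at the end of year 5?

Depreciable base = $104,995 − $20,800 = $84,195.
Sum of the years' digits = 9+8+7+6+5+4+3+2+1 = 45.
Year 1: $84,195 × 9/45 = $16,839. Book value $88,156.
Year 2: $84,195 × 8/45 = $14,968. Book value $73,188.
Year 3: $84,195 × 7/45 = $13,097. Book value $60,091.
Year 4: $84,195 × 6/45 = $11,226. Book value $48,865.
Year 5: $84,195 × 5/45 = $9,355. Book value $39,510.

$39,510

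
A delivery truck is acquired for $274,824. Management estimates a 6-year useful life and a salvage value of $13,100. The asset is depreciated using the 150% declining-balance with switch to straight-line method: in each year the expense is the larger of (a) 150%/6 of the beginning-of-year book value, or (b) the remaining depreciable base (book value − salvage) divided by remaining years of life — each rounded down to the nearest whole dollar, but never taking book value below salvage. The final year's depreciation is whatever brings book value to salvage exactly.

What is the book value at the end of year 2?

Depreciable base = $274,824 − $13,100 = $261,724.
Year 1: DB = ⌊$274,824 × 150%/6⌋ = $68,706; SL = ⌊$261,724/6⌋ = $43,620 → take DB $68,706. Book value $206,118.
Year 2: DB = ⌊$206,118 × 150%/6⌋ = $51,529; SL = ⌊$193,018/5⌋ = $38,603 → take DB $51,529. Book value $154,589.

$154,589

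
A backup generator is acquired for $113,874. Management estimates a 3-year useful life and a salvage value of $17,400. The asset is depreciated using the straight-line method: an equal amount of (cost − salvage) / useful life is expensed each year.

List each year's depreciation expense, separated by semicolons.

Depreciable base = $113,874 − $17,400 = $96,474.
Annual expense = $96,474 / 3 = $32,158.
End of year 1: book value $81,716.
End of year 2: book value $49,558.
End of year 3: book value $17,400.

$32,158; $32,158; $32,158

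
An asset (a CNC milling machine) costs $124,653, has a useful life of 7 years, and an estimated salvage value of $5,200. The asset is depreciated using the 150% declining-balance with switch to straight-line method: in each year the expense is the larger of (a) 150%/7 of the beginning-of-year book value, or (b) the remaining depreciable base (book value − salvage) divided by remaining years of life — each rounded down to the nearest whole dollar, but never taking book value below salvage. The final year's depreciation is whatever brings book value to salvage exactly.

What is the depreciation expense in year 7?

$13,817

Depreciable base = $124,653 − $5,200 = $119,453.
Year 1: DB = ⌊$124,653 × 150%/7⌋ = $26,711; SL = ⌊$119,453/7⌋ = $17,064 → take DB $26,711. Book value $97,942.
Year 2: DB = ⌊$97,942 × 150%/7⌋ = $20,987; SL = ⌊$92,742/6⌋ = $15,457 → take DB $20,987. Book value $76,955.
Year 3: DB = ⌊$76,955 × 150%/7⌋ = $16,490; SL = ⌊$71,755/5⌋ = $14,351 → take DB $16,490. Book value $60,465.
Year 4: DB = ⌊$60,465 × 150%/7⌋ = $12,956; SL = ⌊$55,265/4⌋ = $13,816 → take SL $13,816. Book value $46,649.
Year 5: DB = ⌊$46,649 × 150%/7⌋ = $9,996; SL = ⌊$41,449/3⌋ = $13,816 → take SL $13,816. Book value $32,833.
Year 6: DB = ⌊$32,833 × 150%/7⌋ = $7,035; SL = ⌊$27,633/2⌋ = $13,816 → take SL $13,816. Book value $19,017.
Year 7 (final): $19,017 − $5,200 = $13,817. Book value $5,200.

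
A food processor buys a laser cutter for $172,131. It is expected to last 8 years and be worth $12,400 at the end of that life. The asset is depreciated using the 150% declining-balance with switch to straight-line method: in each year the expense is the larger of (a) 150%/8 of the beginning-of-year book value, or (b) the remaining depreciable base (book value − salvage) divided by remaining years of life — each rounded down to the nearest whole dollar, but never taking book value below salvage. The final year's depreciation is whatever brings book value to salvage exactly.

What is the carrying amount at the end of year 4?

Depreciable base = $172,131 − $12,400 = $159,731.
Year 1: DB = ⌊$172,131 × 150%/8⌋ = $32,274; SL = ⌊$159,731/8⌋ = $19,966 → take DB $32,274. Book value $139,857.
Year 2: DB = ⌊$139,857 × 150%/8⌋ = $26,223; SL = ⌊$127,457/7⌋ = $18,208 → take DB $26,223. Book value $113,634.
Year 3: DB = ⌊$113,634 × 150%/8⌋ = $21,306; SL = ⌊$101,234/6⌋ = $16,872 → take DB $21,306. Book value $92,328.
Year 4: DB = ⌊$92,328 × 150%/8⌋ = $17,311; SL = ⌊$79,928/5⌋ = $15,985 → take DB $17,311. Book value $75,017.

$75,017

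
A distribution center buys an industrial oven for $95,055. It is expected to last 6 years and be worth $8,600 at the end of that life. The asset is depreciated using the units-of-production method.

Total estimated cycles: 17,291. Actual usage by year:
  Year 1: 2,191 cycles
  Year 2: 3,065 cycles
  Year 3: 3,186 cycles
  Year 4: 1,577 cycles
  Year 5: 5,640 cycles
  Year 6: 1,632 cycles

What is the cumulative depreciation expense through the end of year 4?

Depreciable base = $95,055 − $8,600 = $86,455.
Rate = $86,455 / 17,291 cycles = $5 per cycle.
Year 1: 2,191 × $5 = $10,955. Book value $84,100.
Year 2: 3,065 × $5 = $15,325. Book value $68,775.
Year 3: 3,186 × $5 = $15,930. Book value $52,845.
Year 4: 1,577 × $5 = $7,885. Book value $44,960.
Accumulated through year 4 = $95,055 − $44,960 = $50,095.

$50,095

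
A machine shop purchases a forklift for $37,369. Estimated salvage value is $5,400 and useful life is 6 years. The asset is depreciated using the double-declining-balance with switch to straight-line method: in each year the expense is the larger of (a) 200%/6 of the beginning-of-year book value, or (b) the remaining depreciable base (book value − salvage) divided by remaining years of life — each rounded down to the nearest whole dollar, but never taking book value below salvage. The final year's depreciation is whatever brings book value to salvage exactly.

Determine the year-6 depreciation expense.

$0

Depreciable base = $37,369 − $5,400 = $31,969.
Year 1: DB = ⌊$37,369 × 200%/6⌋ = $12,456; SL = ⌊$31,969/6⌋ = $5,328 → take DB $12,456. Book value $24,913.
Year 2: DB = ⌊$24,913 × 200%/6⌋ = $8,304; SL = ⌊$19,513/5⌋ = $3,902 → take DB $8,304. Book value $16,609.
Year 3: DB = ⌊$16,609 × 200%/6⌋ = $5,536; SL = ⌊$11,209/4⌋ = $2,802 → take DB $5,536. Book value $11,073.
Year 4: DB = ⌊$11,073 × 200%/6⌋ = $3,691; SL = ⌊$5,673/3⌋ = $1,891 → take DB $3,691. Book value $7,382.
Year 5: DB = ⌊$7,382 × 200%/6⌋ = $2,460; SL = ⌊$1,982/2⌋ = $991 → take DB $2,460, capped at $1,982. Book value $5,400.
Year 6 (final): $5,400 − $5,400 = $0. Book value $5,400.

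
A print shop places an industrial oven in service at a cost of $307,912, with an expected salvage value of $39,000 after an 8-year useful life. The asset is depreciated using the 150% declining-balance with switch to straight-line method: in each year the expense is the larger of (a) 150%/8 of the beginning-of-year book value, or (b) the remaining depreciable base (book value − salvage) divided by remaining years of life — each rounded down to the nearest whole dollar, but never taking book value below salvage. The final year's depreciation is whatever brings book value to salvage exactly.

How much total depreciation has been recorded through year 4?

$173,721

Depreciable base = $307,912 − $39,000 = $268,912.
Year 1: DB = ⌊$307,912 × 150%/8⌋ = $57,733; SL = ⌊$268,912/8⌋ = $33,614 → take DB $57,733. Book value $250,179.
Year 2: DB = ⌊$250,179 × 150%/8⌋ = $46,908; SL = ⌊$211,179/7⌋ = $30,168 → take DB $46,908. Book value $203,271.
Year 3: DB = ⌊$203,271 × 150%/8⌋ = $38,113; SL = ⌊$164,271/6⌋ = $27,378 → take DB $38,113. Book value $165,158.
Year 4: DB = ⌊$165,158 × 150%/8⌋ = $30,967; SL = ⌊$126,158/5⌋ = $25,231 → take DB $30,967. Book value $134,191.
Accumulated through year 4 = $307,912 − $134,191 = $173,721.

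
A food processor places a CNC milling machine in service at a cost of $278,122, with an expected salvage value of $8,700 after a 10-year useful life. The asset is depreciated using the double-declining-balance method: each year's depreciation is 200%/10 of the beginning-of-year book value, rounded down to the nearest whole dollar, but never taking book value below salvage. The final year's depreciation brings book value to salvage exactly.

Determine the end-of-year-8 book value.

Depreciable base = $278,122 − $8,700 = $269,422.
Year 1: ⌊$278,122 × 200%/10⌋ = $55,624. Book value $222,498.
Year 2: ⌊$222,498 × 200%/10⌋ = $44,499. Book value $177,999.
Year 3: ⌊$177,999 × 200%/10⌋ = $35,599. Book value $142,400.
Year 4: ⌊$142,400 × 200%/10⌋ = $28,480. Book value $113,920.
Year 5: ⌊$113,920 × 200%/10⌋ = $22,784. Book value $91,136.
Year 6: ⌊$91,136 × 200%/10⌋ = $18,227. Book value $72,909.
Year 7: ⌊$72,909 × 200%/10⌋ = $14,581. Book value $58,328.
Year 8: ⌊$58,328 × 200%/10⌋ = $11,665. Book value $46,663.

$46,663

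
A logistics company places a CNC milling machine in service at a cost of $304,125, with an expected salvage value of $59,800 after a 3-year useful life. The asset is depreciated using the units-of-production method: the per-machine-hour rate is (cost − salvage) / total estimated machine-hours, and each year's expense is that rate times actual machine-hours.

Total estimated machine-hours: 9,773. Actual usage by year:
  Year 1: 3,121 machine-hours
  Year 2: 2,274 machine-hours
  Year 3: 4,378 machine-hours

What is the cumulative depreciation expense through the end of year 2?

Depreciable base = $304,125 − $59,800 = $244,325.
Rate = $244,325 / 9,773 machine-hours = $25 per machine-hour.
Year 1: 3,121 × $25 = $78,025. Book value $226,100.
Year 2: 2,274 × $25 = $56,850. Book value $169,250.
Accumulated through year 2 = $304,125 − $169,250 = $134,875.

$134,875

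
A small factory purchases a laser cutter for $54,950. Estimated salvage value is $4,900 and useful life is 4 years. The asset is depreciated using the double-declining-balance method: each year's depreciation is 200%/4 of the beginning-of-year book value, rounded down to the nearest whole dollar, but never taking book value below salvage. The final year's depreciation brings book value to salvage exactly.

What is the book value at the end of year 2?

Depreciable base = $54,950 − $4,900 = $50,050.
Year 1: ⌊$54,950 × 200%/4⌋ = $27,475. Book value $27,475.
Year 2: ⌊$27,475 × 200%/4⌋ = $13,737. Book value $13,738.

$13,738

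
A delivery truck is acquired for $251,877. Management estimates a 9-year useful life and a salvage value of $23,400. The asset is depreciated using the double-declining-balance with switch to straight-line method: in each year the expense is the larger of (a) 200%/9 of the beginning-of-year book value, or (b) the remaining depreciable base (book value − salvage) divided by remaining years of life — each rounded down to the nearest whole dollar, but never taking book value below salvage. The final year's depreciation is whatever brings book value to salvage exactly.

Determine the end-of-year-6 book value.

Depreciable base = $251,877 − $23,400 = $228,477.
Year 1: DB = ⌊$251,877 × 200%/9⌋ = $55,972; SL = ⌊$228,477/9⌋ = $25,386 → take DB $55,972. Book value $195,905.
Year 2: DB = ⌊$195,905 × 200%/9⌋ = $43,534; SL = ⌊$172,505/8⌋ = $21,563 → take DB $43,534. Book value $152,371.
Year 3: DB = ⌊$152,371 × 200%/9⌋ = $33,860; SL = ⌊$128,971/7⌋ = $18,424 → take DB $33,860. Book value $118,511.
Year 4: DB = ⌊$118,511 × 200%/9⌋ = $26,335; SL = ⌊$95,111/6⌋ = $15,851 → take DB $26,335. Book value $92,176.
Year 5: DB = ⌊$92,176 × 200%/9⌋ = $20,483; SL = ⌊$68,776/5⌋ = $13,755 → take DB $20,483. Book value $71,693.
Year 6: DB = ⌊$71,693 × 200%/9⌋ = $15,931; SL = ⌊$48,293/4⌋ = $12,073 → take DB $15,931. Book value $55,762.

$55,762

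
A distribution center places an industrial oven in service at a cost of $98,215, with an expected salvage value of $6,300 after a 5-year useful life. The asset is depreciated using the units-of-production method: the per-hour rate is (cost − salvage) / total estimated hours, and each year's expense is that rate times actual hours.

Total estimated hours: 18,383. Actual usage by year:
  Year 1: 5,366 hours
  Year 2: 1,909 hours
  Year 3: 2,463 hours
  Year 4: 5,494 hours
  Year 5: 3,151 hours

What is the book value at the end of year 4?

$22,055

Depreciable base = $98,215 − $6,300 = $91,915.
Rate = $91,915 / 18,383 hours = $5 per hour.
Year 1: 5,366 × $5 = $26,830. Book value $71,385.
Year 2: 1,909 × $5 = $9,545. Book value $61,840.
Year 3: 2,463 × $5 = $12,315. Book value $49,525.
Year 4: 5,494 × $5 = $27,470. Book value $22,055.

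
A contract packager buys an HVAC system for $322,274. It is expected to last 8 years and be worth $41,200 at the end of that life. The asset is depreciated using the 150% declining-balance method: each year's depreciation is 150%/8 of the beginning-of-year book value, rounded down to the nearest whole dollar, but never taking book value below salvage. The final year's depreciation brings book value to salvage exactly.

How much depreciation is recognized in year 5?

Depreciable base = $322,274 − $41,200 = $281,074.
Year 1: ⌊$322,274 × 150%/8⌋ = $60,426. Book value $261,848.
Year 2: ⌊$261,848 × 150%/8⌋ = $49,096. Book value $212,752.
Year 3: ⌊$212,752 × 150%/8⌋ = $39,891. Book value $172,861.
Year 4: ⌊$172,861 × 150%/8⌋ = $32,411. Book value $140,450.
Year 5: ⌊$140,450 × 150%/8⌋ = $26,334. Book value $114,116.

$26,334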